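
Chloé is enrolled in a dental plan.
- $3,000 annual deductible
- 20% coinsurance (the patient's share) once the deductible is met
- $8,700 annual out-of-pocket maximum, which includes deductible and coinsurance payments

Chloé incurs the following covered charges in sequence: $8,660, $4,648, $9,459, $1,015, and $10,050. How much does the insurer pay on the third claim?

Bill 1, $8,660: $3,000 to deductible, leaving $5,660; coinsurance $5,660 × 20% = $1,132. Patient pays $4,132; OOP now $4,132. Insurer: $8,660 − $4,132 = $4,528.
Bill 2, $4,648: deductible met; 20% of $4,648 = $929.60. Patient owes $929.60 (running OOP $5,061.60). Insurer: $4,648 − $929.60 = $3,718.40.
Bill 3, $9,459: 20% coinsurance on $9,459 = $1,891.80. Patient owes $1,891.80 (running OOP $6,953.40). Insurer: $9,459 − $1,891.80 = $7,567.20.

$7,567.20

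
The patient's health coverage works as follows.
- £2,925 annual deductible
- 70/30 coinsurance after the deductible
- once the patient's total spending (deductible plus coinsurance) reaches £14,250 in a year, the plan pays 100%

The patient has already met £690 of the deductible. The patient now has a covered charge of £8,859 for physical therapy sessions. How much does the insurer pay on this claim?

£4,636.80

Deductible still to meet: £2,925 − £690 = £2,235.
The remaining £6,624 (= £8,859 − £2,235) moves to coinsurance.
Patient's 30% share of £6,624 is £1,987.20.
Patient responsibility before any cap: £2,235 + £1,987.20 = £4,222.20.
Year-to-date out-of-pocket becomes £690 + £4,222.20 = £4,912.20, still under the £14,250 maximum, so no cap applies.
The insurer covers the remainder: £8,859 − £4,222.20 = £4,636.80.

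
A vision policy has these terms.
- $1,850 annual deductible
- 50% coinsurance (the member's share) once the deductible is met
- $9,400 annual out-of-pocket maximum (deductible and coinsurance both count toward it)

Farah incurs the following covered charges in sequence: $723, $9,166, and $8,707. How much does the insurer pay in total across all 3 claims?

$9,196

Claim 1 — $723: entire amount goes to the deductible. Member owes $723 (running OOP $723). Plan pays $723 − $723 = $0.
Claim 2 — $9,166: deductible takes $1,127, $8,039 remains; member's 50% is $4,019.50. Member pays $5,146.50; OOP now $5,869.50. Insurer: $9,166 − $5,146.50 = $4,019.50.
Claim 3 — $8,707: deductible already satisfied, so member's share is 50% × $8,707 = $4,353.50. Adding that to $5,869.50 gives $10,223, past the $9,400 cap; member pays only $9,400 − $5,869.50 = $3,530.50. Insurer: $8,707 − $3,530.50 = $5,176.50.
Insurer total = bills − member's total = $18,596 − $9,400 = $9,196.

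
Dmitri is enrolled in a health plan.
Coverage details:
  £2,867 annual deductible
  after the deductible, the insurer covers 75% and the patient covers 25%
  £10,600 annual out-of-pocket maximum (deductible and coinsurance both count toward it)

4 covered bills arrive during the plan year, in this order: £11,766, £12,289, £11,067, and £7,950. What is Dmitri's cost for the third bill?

Claim 1 (£11,766): deductible takes £2,867, £8,899 remains; coinsurance £8,899 × 25% = £2,224.75. Cost to patient: £5,091.75. OOP to date £5,091.75.
Claim 2 (£12,289): 25% coinsurance on £12,289 = £3,072.25. Patient owes £3,072.25 (running OOP £8,164).
Claim 3 (£11,067): deductible already satisfied, so patient's share is 25% × £11,067 = £2,766.75. That would push OOP to £10,930.75, over the £10,600 cap, so patient pays £10,600 − £8,164 = £2,436.

£2,436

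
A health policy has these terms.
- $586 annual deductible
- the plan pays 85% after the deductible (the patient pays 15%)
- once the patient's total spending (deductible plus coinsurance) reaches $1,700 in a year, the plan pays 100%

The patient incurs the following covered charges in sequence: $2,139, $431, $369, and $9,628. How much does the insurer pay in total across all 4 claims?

Claim 1 ($2,139): $586 to deductible, leaving $1,553; coinsurance $1,553 × 15% = $232.95. Patient pays $818.95; OOP now $818.95. Insurer: $2,139 − $818.95 = $1,320.05.
Claim 2 ($431): deductible already satisfied, so patient's share is 15% × $431 = $64.65. Patient owes $64.65 (running OOP $883.60). Insurer: $431 − $64.65 = $366.35.
Claim 3 ($369): 15% coinsurance on $369 = $55.35. Patient owes $55.35 (running OOP $938.95). Insurer: $369 − $55.35 = $313.65.
Claim 4 ($9,628): deductible already satisfied, so patient's share is 15% × $9,628 = $1,444.20. Adding that to $938.95 gives $2,383.15, past the $1,700 cap; patient pays only $1,700 − $938.95 = $761.05. Insurer: $9,628 − $761.05 = $8,866.95.
Insurer total = bills − patient's total = $12,567 − $1,700 = $10,867.

$10,867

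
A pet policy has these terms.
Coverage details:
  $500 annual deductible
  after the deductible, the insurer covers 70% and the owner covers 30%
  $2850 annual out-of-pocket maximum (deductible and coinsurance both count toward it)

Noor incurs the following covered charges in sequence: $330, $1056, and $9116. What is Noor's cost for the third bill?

$2084.20

Claim 1 ($330): fully absorbed by the deductible. Owner owes $330 (running OOP $330).
Claim 2 ($1056): deductible takes $170, $886 remains; coinsurance $886 × 30% = $265.80. Owner pays $435.80; OOP now $765.80.
Claim 3 ($9116): deductible already satisfied, so owner's share is 30% × $9116 = $2734.80. Adding that to $765.80 gives $3500.60, past the $2850 cap; owner pays only $2850 − $765.80 = $2084.20.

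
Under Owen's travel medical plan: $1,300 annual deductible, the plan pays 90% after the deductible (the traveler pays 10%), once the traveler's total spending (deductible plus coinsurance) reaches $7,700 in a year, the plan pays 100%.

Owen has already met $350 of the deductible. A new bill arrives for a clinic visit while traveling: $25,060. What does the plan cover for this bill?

$350 of the $1,300 deductible is already met, leaving $950.
The remaining $24,110 (= $25,060 − $950) moves to coinsurance.
10% of $24,110 = $2,411 falls to the traveler.
That puts the traveler's cost at $950 + $2,411 = $3,361 before any cap.
Year-to-date out-of-pocket becomes $350 + $3,361 = $3,711, still under the $7,700 maximum, so no cap applies.
The plan picks up $25,060 − $3,361 = $21,699.

$21,699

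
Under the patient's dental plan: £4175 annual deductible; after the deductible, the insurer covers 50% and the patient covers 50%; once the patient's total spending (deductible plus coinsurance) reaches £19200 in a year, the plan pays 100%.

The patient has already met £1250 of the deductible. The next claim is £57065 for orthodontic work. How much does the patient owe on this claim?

£1250 of the £4175 deductible is already met, leaving £2925.
The remaining £54140 (= £57065 − £2925) moves to coinsurance.
Patient's 50% share of £54140 is £27070.
That puts the patient's cost at £2925 + £27070 = £29995 before any cap.
Adding £29995 to the £1250 already spent would give £31245, which exceeds the £19200 cap; the patient pays just £19200 − £1250 = £17950.

£17950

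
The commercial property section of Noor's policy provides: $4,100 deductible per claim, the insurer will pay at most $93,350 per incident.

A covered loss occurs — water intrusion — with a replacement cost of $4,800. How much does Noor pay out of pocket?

$4,100

Subtract the deductible: $4,800 − $4,100 = $700.
That's under the $93,350 cap, so the insurer reimburses the full $700.
Business's share is the uncovered remainder: $4,800 − $700 = $4,100.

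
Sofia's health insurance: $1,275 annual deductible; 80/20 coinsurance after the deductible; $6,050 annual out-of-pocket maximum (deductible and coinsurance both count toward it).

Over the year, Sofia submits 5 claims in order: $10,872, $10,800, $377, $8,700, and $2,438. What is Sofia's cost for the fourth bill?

$620.20

Claim 1 — $10,872: $1,275 to deductible, leaving $9,597; 20% of $9,597 = $1,919.40. Cost to patient: $3,194.40. OOP to date $3,194.40.
Claim 2 — $10,800: deductible already satisfied, so patient's share is 20% × $10,800 = $2,160. Patient owes $2,160 (running OOP $5,354.40).
Claim 3 — $377: deductible met; 20% of $377 = $75.40. Cost to patient: $75.40. OOP to date $5,429.80.
Claim 4 — $8,700: deductible already satisfied, so patient's share is 20% × $8,700 = $1,740. OOP would hit $7,169.80 > $6,050, so the cap limits the patient to $6,050 − $5,429.80 = $620.20.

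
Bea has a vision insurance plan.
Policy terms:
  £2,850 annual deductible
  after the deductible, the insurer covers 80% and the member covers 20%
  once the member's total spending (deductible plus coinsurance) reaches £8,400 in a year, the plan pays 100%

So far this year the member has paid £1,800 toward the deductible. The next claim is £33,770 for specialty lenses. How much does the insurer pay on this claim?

Remaining deductible: £2,850 − £1,800 = £1,050.
The remaining £32,720 (= £33,770 − £1,050) moves to coinsurance.
Coinsurance: £32,720 × 20% = £6,544.
So the member owes £1,050 + £6,544 = £7,594 before any cap.
Adding £7,594 to the £1,800 already spent would give £9,394, which exceeds the £8,400 cap; the member pays just £8,400 − £1,800 = £6,600.
Insurer pays the balance: £33,770 − £6,600 = £27,170.

£27,170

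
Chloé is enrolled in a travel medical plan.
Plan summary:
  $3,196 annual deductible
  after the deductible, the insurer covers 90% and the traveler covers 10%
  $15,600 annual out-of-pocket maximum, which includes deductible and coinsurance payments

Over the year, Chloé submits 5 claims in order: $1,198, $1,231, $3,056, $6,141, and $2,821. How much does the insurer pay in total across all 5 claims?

Bill 1, $1,198: fully absorbed by the deductible. Traveler pays $1,198; OOP now $1,198. Insurer: $1,198 − $1,198 = $0.
Bill 2, $1,231: all of it applies to the deductible. Traveler pays $1,231; OOP now $2,429. Insurer: $1,231 − $1,231 = $0.
Bill 3, $3,056: deductible takes $767, $2,289 remains; 10% of $2,289 = $228.90. Cost to traveler: $995.90. OOP to date $3,424.90. Insurer: $3,056 − $995.90 = $2,060.10.
Bill 4, $6,141: 10% coinsurance on $6,141 = $614.10. Cost to traveler: $614.10. OOP to date $4,039. Plan pays $6,141 − $614.10 = $5,526.90.
Bill 5, $2,821: deductible met; 10% of $2,821 = $282.10. Cost to traveler: $282.10. OOP to date $4,321.10. Insurer: $2,821 − $282.10 = $2,538.90.
Insurer total = bills − traveler's total = $14,447 − $4,321.10 = $10,125.90.

$10,125.90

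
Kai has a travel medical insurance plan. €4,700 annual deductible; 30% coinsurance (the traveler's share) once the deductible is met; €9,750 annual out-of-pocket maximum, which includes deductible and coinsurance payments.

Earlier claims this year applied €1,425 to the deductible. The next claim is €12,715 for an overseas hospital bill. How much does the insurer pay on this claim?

€6,608

€1,425 of the €4,700 deductible is already met, leaving €3,275.
That leaves €12,715 − €3,275 = €9,440 for coinsurance.
Coinsurance: €9,440 × 30% = €2,832.
That puts the traveler's cost at €3,275 + €2,832 = €6,107 before any cap.
Year-to-date out-of-pocket becomes €1,425 + €6,107 = €7,532, still under the €9,750 maximum, so no cap applies.
The insurer covers the remainder: €12,715 − €6,107 = €6,608.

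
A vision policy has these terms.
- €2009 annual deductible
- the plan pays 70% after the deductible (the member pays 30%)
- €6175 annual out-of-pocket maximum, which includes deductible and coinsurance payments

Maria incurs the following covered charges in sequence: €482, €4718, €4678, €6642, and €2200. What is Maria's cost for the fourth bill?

€1805.30

Claim 1 (€482): all of it applies to the deductible. Member owes €482 (running OOP €482).
Claim 2 (€4718): €1527 to deductible, leaving €3191; coinsurance €3191 × 30% = €957.30. Cost to member: €2484.30. OOP to date €2966.30.
Claim 3 (€4678): deductible met; 30% of €4678 = €1403.40. Member pays €1403.40; OOP now €4369.70.
Claim 4 (€6642): deductible met; 30% of €6642 = €1992.60. Adding that to €4369.70 gives €6362.30, past the €6175 cap; member pays only €6175 − €4369.70 = €1805.30.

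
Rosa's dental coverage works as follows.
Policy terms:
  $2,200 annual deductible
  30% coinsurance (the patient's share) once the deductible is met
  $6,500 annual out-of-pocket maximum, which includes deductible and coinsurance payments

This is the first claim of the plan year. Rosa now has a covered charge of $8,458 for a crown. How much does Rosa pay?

$4,077.40

Deductible not yet touched, so the first $2,200 of the bill goes to the deductible.
That leaves $8,458 − $2,200 = $6,258 for coinsurance.
Coinsurance: $6,258 × 30% = $1,877.40.
That puts the patient's cost at $2,200 + $1,877.40 = $4,077.40 before any cap.
Year-to-date out-of-pocket becomes $0 + $4,077.40 = $4,077.40, still under the $6,500 maximum, so no cap applies.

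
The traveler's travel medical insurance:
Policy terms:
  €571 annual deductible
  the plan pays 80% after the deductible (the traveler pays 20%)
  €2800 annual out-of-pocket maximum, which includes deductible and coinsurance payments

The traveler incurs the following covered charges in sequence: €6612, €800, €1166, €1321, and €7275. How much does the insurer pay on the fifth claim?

€6911.60

#1 (€6612): €571 to deductible, leaving €6041; coinsurance €6041 × 20% = €1208.20. Traveler owes €1779.20 (running OOP €1779.20). Plan pays €6612 − €1779.20 = €4832.80.
#2 (€800): 20% coinsurance on €800 = €160. Cost to traveler: €160. OOP to date €1939.20. Plan pays €800 − €160 = €640.
#3 (€1166): deductible already satisfied, so traveler's share is 20% × €1166 = €233.20. Traveler owes €233.20 (running OOP €2172.40). Plan pays €1166 − €233.20 = €932.80.
#4 (€1321): deductible met; 20% of €1321 = €264.20. Cost to traveler: €264.20. OOP to date €2436.60. Insurer: €1321 − €264.20 = €1056.80.
#5 (€7275): deductible already satisfied, so traveler's share is 20% × €7275 = €1455. That would push OOP to €3891.60, over the €2800 cap, so traveler pays €2800 − €2436.60 = €363.40. Plan pays €7275 − €363.40 = €6911.60.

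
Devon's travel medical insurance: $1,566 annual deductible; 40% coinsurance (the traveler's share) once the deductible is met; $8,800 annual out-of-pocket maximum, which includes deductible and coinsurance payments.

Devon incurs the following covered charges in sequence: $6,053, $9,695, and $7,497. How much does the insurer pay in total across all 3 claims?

$14,445

Bill 1, $6,053: deductible takes $1,566, $4,487 remains; coinsurance $4,487 × 40% = $1,794.80. Cost to traveler: $3,360.80. OOP to date $3,360.80. Plan pays $6,053 − $3,360.80 = $2,692.20.
Bill 2, $9,695: deductible already satisfied, so traveler's share is 40% × $9,695 = $3,878. Traveler owes $3,878 (running OOP $7,238.80). Plan pays $9,695 − $3,878 = $5,817.
Bill 3, $7,497: 40% coinsurance on $7,497 = $2,998.80. OOP would hit $10,237.60 > $8,800, so the cap limits the traveler to $8,800 − $7,238.80 = $1,561.20. Plan pays $7,497 − $1,561.20 = $5,935.80.
Insurer total = bills − traveler's total = $23,245 − $8,800 = $14,445.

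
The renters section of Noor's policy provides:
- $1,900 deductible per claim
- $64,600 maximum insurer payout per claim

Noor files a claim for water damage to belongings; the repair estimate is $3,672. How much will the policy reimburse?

After the deductible, $3,672 − $1,900 = $1,772 remains.
That's under the $64,600 cap, so the insurer reimburses the full $1,772.

$1,772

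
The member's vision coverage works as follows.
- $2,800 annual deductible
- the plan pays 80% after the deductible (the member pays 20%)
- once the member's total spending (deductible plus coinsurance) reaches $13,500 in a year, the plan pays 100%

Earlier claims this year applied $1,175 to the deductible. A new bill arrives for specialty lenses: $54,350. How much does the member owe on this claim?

$1,175 of the $2,800 deductible is already met, leaving $1,625.
The remaining $52,725 (= $54,350 − $1,625) moves to coinsurance.
20% of $52,725 = $10,545 falls to the member.
That puts the member's cost at $1,625 + $10,545 = $12,170 before any cap.
Cumulative spending $1,175 + $12,170 = $13,345 stays under the $13,500 maximum.

$12,170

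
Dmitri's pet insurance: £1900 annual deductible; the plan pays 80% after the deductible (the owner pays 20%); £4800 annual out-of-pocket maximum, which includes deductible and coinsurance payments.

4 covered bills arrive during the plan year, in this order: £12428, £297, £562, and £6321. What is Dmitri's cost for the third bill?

£112.40

#1 (£12428): deductible takes £1900, £10528 remains; coinsurance £10528 × 20% = £2105.60. Cost to owner: £4005.60. OOP to date £4005.60.
#2 (£297): deductible already satisfied, so owner's share is 20% × £297 = £59.40. Cost to owner: £59.40. OOP to date £4065.
#3 (£562): deductible already satisfied, so owner's share is 20% × £562 = £112.40. Owner owes £112.40 (running OOP £4177.40).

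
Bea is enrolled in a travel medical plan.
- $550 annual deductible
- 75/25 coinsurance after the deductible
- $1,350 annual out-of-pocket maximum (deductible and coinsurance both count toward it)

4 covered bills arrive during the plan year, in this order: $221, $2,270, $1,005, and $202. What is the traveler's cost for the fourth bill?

$50.50

#1 ($221): all of it applies to the deductible. Traveler owes $221 (running OOP $221).
#2 ($2,270): $329 to deductible, leaving $1,941; traveler's 25% is $485.25. Traveler pays $814.25; OOP now $1,035.25.
#3 ($1,005): deductible already satisfied, so traveler's share is 25% × $1,005 = $251.25. Traveler owes $251.25 (running OOP $1,286.50).
#4 ($202): deductible met; 25% of $202 = $50.50. Traveler owes $50.50 (running OOP $1,337).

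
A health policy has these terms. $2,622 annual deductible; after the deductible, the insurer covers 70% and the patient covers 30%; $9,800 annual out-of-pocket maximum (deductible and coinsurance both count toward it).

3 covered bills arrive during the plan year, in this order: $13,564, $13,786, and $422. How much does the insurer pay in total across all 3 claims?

Claim 1 ($13,564): deductible takes $2,622, $10,942 remains; patient's 30% is $3,282.60. Patient pays $5,904.60; OOP now $5,904.60. Plan pays $13,564 − $5,904.60 = $7,659.40.
Claim 2 ($13,786): 30% coinsurance on $13,786 = $4,135.80. That would push OOP to $10,040.40, over the $9,800 cap, so patient pays $9,800 − $5,904.60 = $3,895.40. Plan pays $13,786 − $3,895.40 = $9,890.60.
Claim 3 ($422): 30% coinsurance on $422 = $126.60. OOP would hit $9,926.60 > $9,800, so the cap limits the patient to $9,800 − $9,800 = $0. Plan pays $422 − $0 = $422.
Insurer total: $7,659.40 + $9,890.60 + $422 = $17,972.

$17,972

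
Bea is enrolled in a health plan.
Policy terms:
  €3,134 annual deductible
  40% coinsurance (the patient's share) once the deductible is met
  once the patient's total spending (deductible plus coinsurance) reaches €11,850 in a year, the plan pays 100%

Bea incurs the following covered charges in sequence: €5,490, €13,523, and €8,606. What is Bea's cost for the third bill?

€2,364.40

#1 (€5,490): €3,134 to deductible, leaving €2,356; 40% of €2,356 = €942.40. Cost to patient: €4,076.40. OOP to date €4,076.40.
#2 (€13,523): deductible met; 40% of €13,523 = €5,409.20. Cost to patient: €5,409.20. OOP to date €9,485.60.
#3 (€8,606): deductible already satisfied, so patient's share is 40% × €8,606 = €3,442.40. Adding that to €9,485.60 gives €12,928, past the €11,850 cap; patient pays only €11,850 − €9,485.60 = €2,364.40.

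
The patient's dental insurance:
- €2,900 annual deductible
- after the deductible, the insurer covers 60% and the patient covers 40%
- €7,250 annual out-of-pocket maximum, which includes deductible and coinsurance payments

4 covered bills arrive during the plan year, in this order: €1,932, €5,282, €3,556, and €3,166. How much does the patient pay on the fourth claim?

Claim 1 (€1,932): entire amount goes to the deductible. Patient owes €1,932 (running OOP €1,932).
Claim 2 (€5,282): deductible takes €968, €4,314 remains; patient's 40% is €1,725.60. Patient owes €2,693.60 (running OOP €4,625.60).
Claim 3 (€3,556): deductible met; 40% of €3,556 = €1,422.40. Cost to patient: €1,422.40. OOP to date €6,048.
Claim 4 (€3,166): 40% coinsurance on €3,166 = €1,266.40. OOP would hit €7,314.40 > €7,250, so the cap limits the patient to €7,250 − €6,048 = €1,202.

€1,202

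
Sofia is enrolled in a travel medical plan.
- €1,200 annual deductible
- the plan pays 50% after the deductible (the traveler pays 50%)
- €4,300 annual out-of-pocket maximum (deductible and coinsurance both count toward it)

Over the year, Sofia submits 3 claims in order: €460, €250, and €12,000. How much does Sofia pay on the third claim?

Bill 1, €460: all of it applies to the deductible. Traveler pays €460; OOP now €460.
Bill 2, €250: all of it applies to the deductible. Traveler pays €250; OOP now €710.
Bill 3, €12,000: €490 to deductible, leaving €11,510; traveler's 50% is €5,755. Claim cost before the cap: €490 + €5,755 = €6,245. That would push OOP to €6,955, over the €4,300 cap, so traveler pays €4,300 − €710 = €3,590.

€3,590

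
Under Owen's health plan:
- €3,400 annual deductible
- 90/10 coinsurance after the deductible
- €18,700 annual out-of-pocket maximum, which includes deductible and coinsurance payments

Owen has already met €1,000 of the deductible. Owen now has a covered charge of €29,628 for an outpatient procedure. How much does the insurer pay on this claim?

€24,505.20

Deductible still to meet: €3,400 − €1,000 = €2,400.
The remaining €27,228 (= €29,628 − €2,400) moves to coinsurance.
Coinsurance: €27,228 × 10% = €2,722.80.
Patient responsibility before any cap: €2,400 + €2,722.80 = €5,122.80.
Total out-of-pocket so far would be €1,000 + €5,122.80 = €6,122.80, below the €18,700 cap — no reduction.
The plan picks up €29,628 − €5,122.80 = €24,505.20.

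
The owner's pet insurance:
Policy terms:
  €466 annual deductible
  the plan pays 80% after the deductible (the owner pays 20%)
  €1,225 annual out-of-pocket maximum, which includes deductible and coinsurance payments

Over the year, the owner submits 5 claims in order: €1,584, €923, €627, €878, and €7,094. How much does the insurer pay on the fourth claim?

€702.40

#1 (€1,584): €466 to deductible, leaving €1,118; owner's 20% is €223.60. Owner owes €689.60 (running OOP €689.60). Plan pays €1,584 − €689.60 = €894.40.
#2 (€923): deductible met; 20% of €923 = €184.60. Cost to owner: €184.60. OOP to date €874.20. Insurer: €923 − €184.60 = €738.40.
#3 (€627): deductible already satisfied, so owner's share is 20% × €627 = €125.40. Owner owes €125.40 (running OOP €999.60). Insurer: €627 − €125.40 = €501.60.
#4 (€878): deductible met; 20% of €878 = €175.60. Cost to owner: €175.60. OOP to date €1,175.20. Plan pays €878 − €175.60 = €702.40.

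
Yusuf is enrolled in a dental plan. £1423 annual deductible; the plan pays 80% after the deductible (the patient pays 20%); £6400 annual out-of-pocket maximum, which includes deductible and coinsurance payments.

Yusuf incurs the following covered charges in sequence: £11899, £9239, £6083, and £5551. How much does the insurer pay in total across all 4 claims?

#1 (£11899): £1423 finishes the deductible; £10476 goes to coinsurance; coinsurance £10476 × 20% = £2095.20. Patient pays £3518.20; OOP now £3518.20. Plan pays £11899 − £3518.20 = £8380.80.
#2 (£9239): 20% coinsurance on £9239 = £1847.80. Patient pays £1847.80; OOP now £5366. Insurer: £9239 − £1847.80 = £7391.20.
#3 (£6083): deductible already satisfied, so patient's share is 20% × £6083 = £1216.60. That would push OOP to £6582.60, over the £6400 cap, so patient pays £6400 − £5366 = £1034. Plan pays £6083 − £1034 = £5049.
#4 (£5551): 20% coinsurance on £5551 = £1110.20. OOP would hit £7510.20 > £6400, so the cap limits the patient to £6400 − £6400 = £0. Insurer: £5551 − £0 = £5551.
Insurer total = bills − patient's total = £32772 − £6400 = £26372.

£26372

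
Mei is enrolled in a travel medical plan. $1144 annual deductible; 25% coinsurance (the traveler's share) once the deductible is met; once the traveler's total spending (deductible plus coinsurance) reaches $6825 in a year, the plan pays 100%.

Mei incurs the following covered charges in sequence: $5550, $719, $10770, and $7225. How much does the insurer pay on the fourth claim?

$5517.75

Claim 1 — $5550: $1144 finishes the deductible; $4406 goes to coinsurance; 25% of $4406 = $1101.50. Cost to traveler: $2245.50. OOP to date $2245.50. Plan pays $5550 − $2245.50 = $3304.50.
Claim 2 — $719: deductible already satisfied, so traveler's share is 25% × $719 = $179.75. Traveler pays $179.75; OOP now $2425.25. Plan pays $719 − $179.75 = $539.25.
Claim 3 — $10770: 25% coinsurance on $10770 = $2692.50. Traveler owes $2692.50 (running OOP $5117.75). Insurer: $10770 − $2692.50 = $8077.50.
Claim 4 — $7225: deductible already satisfied, so traveler's share is 25% × $7225 = $1806.25. That would push OOP to $6924, over the $6825 cap, so traveler pays $6825 − $5117.75 = $1707.25. Insurer: $7225 − $1707.25 = $5517.75.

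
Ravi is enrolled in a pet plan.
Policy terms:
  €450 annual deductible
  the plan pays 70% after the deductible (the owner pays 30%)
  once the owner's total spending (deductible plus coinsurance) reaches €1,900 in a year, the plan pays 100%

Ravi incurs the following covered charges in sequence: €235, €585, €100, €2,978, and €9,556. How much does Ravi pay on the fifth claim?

€415.60

Claim 1 — €235: all of it applies to the deductible. Owner owes €235 (running OOP €235).
Claim 2 — €585: €215 to deductible, leaving €370; owner's 30% is €111. Owner pays €326; OOP now €561.
Claim 3 — €100: 30% coinsurance on €100 = €30. Owner owes €30 (running OOP €591).
Claim 4 — €2,978: deductible already satisfied, so owner's share is 30% × €2,978 = €893.40. Cost to owner: €893.40. OOP to date €1,484.40.
Claim 5 — €9,556: deductible already satisfied, so owner's share is 30% × €9,556 = €2,866.80. OOP would hit €4,351.20 > €1,900, so the cap limits the owner to €1,900 − €1,484.40 = €415.60.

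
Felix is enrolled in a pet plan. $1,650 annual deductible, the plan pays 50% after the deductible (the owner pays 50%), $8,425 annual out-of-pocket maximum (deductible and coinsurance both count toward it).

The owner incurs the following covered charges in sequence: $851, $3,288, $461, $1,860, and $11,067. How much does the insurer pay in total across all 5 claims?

$9,102

Bill 1, $851: all of it applies to the deductible. Cost to owner: $851. OOP to date $851. Insurer: $851 − $851 = $0.
Bill 2, $3,288: $799 finishes the deductible; $2,489 goes to coinsurance; 50% of $2,489 = $1,244.50. Cost to owner: $2,043.50. OOP to date $2,894.50. Plan pays $3,288 − $2,043.50 = $1,244.50.
Bill 3, $461: deductible already satisfied, so owner's share is 50% × $461 = $230.50. Owner owes $230.50 (running OOP $3,125). Plan pays $461 − $230.50 = $230.50.
Bill 4, $1,860: 50% coinsurance on $1,860 = $930. Owner pays $930; OOP now $4,055. Insurer: $1,860 − $930 = $930.
Bill 5, $11,067: deductible met; 50% of $11,067 = $5,533.50. OOP would hit $9,588.50 > $8,425, so the cap limits the owner to $8,425 − $4,055 = $4,370. Insurer: $11,067 − $4,370 = $6,697.
Insurer total = bills − owner's total = $17,527 − $8,425 = $9,102.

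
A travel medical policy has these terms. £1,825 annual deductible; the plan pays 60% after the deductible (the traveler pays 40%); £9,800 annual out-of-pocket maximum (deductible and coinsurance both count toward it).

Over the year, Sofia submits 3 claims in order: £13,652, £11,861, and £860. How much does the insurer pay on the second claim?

#1 (£13,652): £1,825 finishes the deductible; £11,827 goes to coinsurance; traveler's 40% is £4,730.80. Traveler pays £6,555.80; OOP now £6,555.80. Insurer: £13,652 − £6,555.80 = £7,096.20.
#2 (£11,861): deductible met; 40% of £11,861 = £4,744.40. Adding that to £6,555.80 gives £11,300.20, past the £9,800 cap; traveler pays only £9,800 − £6,555.80 = £3,244.20. Insurer: £11,861 − £3,244.20 = £8,616.80.

£8,616.80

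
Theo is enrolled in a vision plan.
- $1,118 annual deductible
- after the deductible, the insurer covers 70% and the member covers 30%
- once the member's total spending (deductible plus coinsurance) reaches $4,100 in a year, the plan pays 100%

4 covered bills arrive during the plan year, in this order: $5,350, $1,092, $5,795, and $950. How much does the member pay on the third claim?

$1,384.80

Claim 1 — $5,350: $1,118 to deductible, leaving $4,232; member's 30% is $1,269.60. Member owes $2,387.60 (running OOP $2,387.60).
Claim 2 — $1,092: deductible already satisfied, so member's share is 30% × $1,092 = $327.60. Member pays $327.60; OOP now $2,715.20.
Claim 3 — $5,795: deductible already satisfied, so member's share is 30% × $5,795 = $1,738.50. That would push OOP to $4,453.70, over the $4,100 cap, so member pays $4,100 − $2,715.20 = $1,384.80.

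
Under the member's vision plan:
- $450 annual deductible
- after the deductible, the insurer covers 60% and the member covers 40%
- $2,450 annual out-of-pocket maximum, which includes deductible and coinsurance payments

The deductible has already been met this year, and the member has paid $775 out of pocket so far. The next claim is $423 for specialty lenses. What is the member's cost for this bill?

With the deductible met, the entire $423 is subject to coinsurance.
Member's 40% share of $423 is $169.20.
Cumulative spending $775 + $169.20 = $944.20 stays under the $2,450 maximum.

$169.20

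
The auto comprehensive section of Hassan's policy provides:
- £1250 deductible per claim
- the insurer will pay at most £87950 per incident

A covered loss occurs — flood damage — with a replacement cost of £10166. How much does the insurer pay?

Subtract the deductible: £10166 − £1250 = £8916.
£8916 ≤ £87950, so the limit doesn't bind; insurer pays £8916.

£8916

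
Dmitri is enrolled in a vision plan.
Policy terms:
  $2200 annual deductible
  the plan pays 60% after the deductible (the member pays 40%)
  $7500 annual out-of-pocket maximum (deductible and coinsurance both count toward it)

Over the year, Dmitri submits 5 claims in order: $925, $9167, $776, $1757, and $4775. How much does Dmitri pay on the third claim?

$310.40

#1 ($925): entire amount goes to the deductible. Member pays $925; OOP now $925.
#2 ($9167): $1275 to deductible, leaving $7892; member's 40% is $3156.80. Member pays $4431.80; OOP now $5356.80.
#3 ($776): deductible already satisfied, so member's share is 40% × $776 = $310.40. Member owes $310.40 (running OOP $5667.20).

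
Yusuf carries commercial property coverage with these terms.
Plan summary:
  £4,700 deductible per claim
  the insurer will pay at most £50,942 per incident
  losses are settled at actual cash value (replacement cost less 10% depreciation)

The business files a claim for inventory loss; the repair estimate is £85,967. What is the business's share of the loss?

£35,025

At 10% depreciation, ACV = £85,967 − £8,596.70 = £77,370.30.
Less the £4,700 deductible: £77,370.30 − £4,700 = £72,670.30.
£72,670.30 exceeds the £50,942 limit, so the insurer pays the limit: £50,942.
Business's share is the uncovered remainder: £85,967 − £50,942 = £35,025.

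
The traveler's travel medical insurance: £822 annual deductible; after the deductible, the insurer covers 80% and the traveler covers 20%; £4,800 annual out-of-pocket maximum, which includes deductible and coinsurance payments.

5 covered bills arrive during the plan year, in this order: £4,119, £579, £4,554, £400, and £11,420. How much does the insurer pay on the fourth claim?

#1 (£4,119): deductible takes £822, £3,297 remains; coinsurance £3,297 × 20% = £659.40. Traveler pays £1,481.40; OOP now £1,481.40. Insurer: £4,119 − £1,481.40 = £2,637.60.
#2 (£579): 20% coinsurance on £579 = £115.80. Cost to traveler: £115.80. OOP to date £1,597.20. Plan pays £579 − £115.80 = £463.20.
#3 (£4,554): deductible met; 20% of £4,554 = £910.80. Cost to traveler: £910.80. OOP to date £2,508. Plan pays £4,554 − £910.80 = £3,643.20.
#4 (£400): deductible met; 20% of £400 = £80. Traveler owes £80 (running OOP £2,588). Plan pays £400 − £80 = £320.

£320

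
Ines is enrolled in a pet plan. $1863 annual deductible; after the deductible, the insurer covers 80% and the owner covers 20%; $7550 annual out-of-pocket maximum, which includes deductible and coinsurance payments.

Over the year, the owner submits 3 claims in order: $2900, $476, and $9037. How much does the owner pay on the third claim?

Bill 1, $2900: $1863 to deductible, leaving $1037; 20% of $1037 = $207.40. Owner owes $2070.40 (running OOP $2070.40).
Bill 2, $476: deductible met; 20% of $476 = $95.20. Owner owes $95.20 (running OOP $2165.60).
Bill 3, $9037: 20% coinsurance on $9037 = $1807.40. Cost to owner: $1807.40. OOP to date $3973.

$1807.40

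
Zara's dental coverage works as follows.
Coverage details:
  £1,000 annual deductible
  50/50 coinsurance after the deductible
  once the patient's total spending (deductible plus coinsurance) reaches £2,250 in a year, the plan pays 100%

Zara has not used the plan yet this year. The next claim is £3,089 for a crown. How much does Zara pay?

The full £1,000 deductible is still open; £1,000 of this bill applies to it.
The remaining £2,089 (= £3,089 − £1,000) moves to coinsurance.
Coinsurance: £2,089 × 50% = £1,044.50.
That puts the patient's cost at £1,000 + £1,044.50 = £2,044.50 before any cap.
Total out-of-pocket so far would be £0 + £2,044.50 = £2,044.50, below the £2,250 cap — no reduction.

£2,044.50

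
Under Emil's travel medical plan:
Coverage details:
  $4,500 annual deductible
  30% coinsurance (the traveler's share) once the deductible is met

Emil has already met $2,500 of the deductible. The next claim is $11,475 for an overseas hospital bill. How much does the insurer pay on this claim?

Remaining deductible: $4,500 − $2,500 = $2,000.
The remaining $9,475 (= $11,475 − $2,000) moves to coinsurance.
30% of $9,475 = $2,842.50 falls to the traveler.
That puts the traveler's cost at $2,000 + $2,842.50 = $4,842.50.
The plan picks up $11,475 − $4,842.50 = $6,632.50.

$6,632.50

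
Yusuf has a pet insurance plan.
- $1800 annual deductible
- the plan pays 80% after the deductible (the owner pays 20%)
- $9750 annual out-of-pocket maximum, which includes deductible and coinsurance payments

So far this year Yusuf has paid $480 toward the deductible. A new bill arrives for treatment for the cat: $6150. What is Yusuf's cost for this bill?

Deductible still to meet: $1800 − $480 = $1320.
The remaining $4830 (= $6150 − $1320) moves to coinsurance.
Owner's 20% share of $4830 is $966.
That puts the owner's cost at $1320 + $966 = $2286 before any cap.
Year-to-date out-of-pocket becomes $480 + $2286 = $2766, still under the $9750 maximum, so no cap applies.

$2286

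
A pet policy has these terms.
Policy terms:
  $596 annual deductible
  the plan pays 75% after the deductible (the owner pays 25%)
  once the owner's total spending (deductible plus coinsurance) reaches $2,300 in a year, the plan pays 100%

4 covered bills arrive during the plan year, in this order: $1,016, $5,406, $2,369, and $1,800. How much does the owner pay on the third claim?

$247.50

#1 ($1,016): deductible takes $596, $420 remains; owner's 25% is $105. Cost to owner: $701. OOP to date $701.
#2 ($5,406): 25% coinsurance on $5,406 = $1,351.50. Cost to owner: $1,351.50. OOP to date $2,052.50.
#3 ($2,369): 25% coinsurance on $2,369 = $592.25. That would push OOP to $2,644.75, over the $2,300 cap, so owner pays $2,300 − $2,052.50 = $247.50.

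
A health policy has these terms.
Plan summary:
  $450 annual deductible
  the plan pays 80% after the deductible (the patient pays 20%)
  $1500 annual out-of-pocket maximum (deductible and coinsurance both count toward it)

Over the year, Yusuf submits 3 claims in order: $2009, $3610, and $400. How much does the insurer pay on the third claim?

#1 ($2009): $450 to deductible, leaving $1559; 20% of $1559 = $311.80. Cost to patient: $761.80. OOP to date $761.80. Plan pays $2009 − $761.80 = $1247.20.
#2 ($3610): deductible met; 20% of $3610 = $722. Patient pays $722; OOP now $1483.80. Plan pays $3610 − $722 = $2888.
#3 ($400): deductible met; 20% of $400 = $80. OOP would hit $1563.80 > $1500, so the cap limits the patient to $1500 − $1483.80 = $16.20. Plan pays $400 − $16.20 = $383.80.

$383.80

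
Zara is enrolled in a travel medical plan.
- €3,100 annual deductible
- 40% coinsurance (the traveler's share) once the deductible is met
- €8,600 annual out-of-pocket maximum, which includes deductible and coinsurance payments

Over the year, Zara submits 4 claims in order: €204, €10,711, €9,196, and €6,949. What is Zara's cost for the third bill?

€2,374

Bill 1, €204: entire amount goes to the deductible. Traveler owes €204 (running OOP €204).
Bill 2, €10,711: deductible takes €2,896, €7,815 remains; traveler's 40% is €3,126. Cost to traveler: €6,022. OOP to date €6,226.
Bill 3, €9,196: 40% coinsurance on €9,196 = €3,678.40. OOP would hit €9,904.40 > €8,600, so the cap limits the traveler to €8,600 − €6,226 = €2,374.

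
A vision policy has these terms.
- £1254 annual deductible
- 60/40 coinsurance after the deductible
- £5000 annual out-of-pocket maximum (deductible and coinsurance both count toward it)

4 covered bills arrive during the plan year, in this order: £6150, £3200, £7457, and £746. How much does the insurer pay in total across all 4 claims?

£12553

Claim 1 (£6150): deductible takes £1254, £4896 remains; coinsurance £4896 × 40% = £1958.40. Member owes £3212.40 (running OOP £3212.40). Plan pays £6150 − £3212.40 = £2937.60.
Claim 2 (£3200): deductible met; 40% of £3200 = £1280. Member owes £1280 (running OOP £4492.40). Insurer: £3200 − £1280 = £1920.
Claim 3 (£7457): deductible met; 40% of £7457 = £2982.80. OOP would hit £7475.20 > £5000, so the cap limits the member to £5000 − £4492.40 = £507.60. Insurer: £7457 − £507.60 = £6949.40.
Claim 4 (£746): deductible already satisfied, so member's share is 40% × £746 = £298.40. Adding that to £5000 gives £5298.40, past the £5000 cap; member pays only £5000 − £5000 = £0. Plan pays £746 − £0 = £746.
Insurer total: £2937.60 + £1920 + £6949.40 + £746 = £12553.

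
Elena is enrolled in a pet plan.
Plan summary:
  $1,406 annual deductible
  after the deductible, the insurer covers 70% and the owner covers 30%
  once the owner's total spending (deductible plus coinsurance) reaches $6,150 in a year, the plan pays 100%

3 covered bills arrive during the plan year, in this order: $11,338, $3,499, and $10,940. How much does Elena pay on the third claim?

$714.70

#1 ($11,338): deductible takes $1,406, $9,932 remains; owner's 30% is $2,979.60. Cost to owner: $4,385.60. OOP to date $4,385.60.
#2 ($3,499): deductible already satisfied, so owner's share is 30% × $3,499 = $1,049.70. Owner owes $1,049.70 (running OOP $5,435.30).
#3 ($10,940): deductible already satisfied, so owner's share is 30% × $10,940 = $3,282. Adding that to $5,435.30 gives $8,717.30, past the $6,150 cap; owner pays only $6,150 − $5,435.30 = $714.70.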